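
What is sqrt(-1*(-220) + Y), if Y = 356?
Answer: 24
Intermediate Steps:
sqrt(-1*(-220) + Y) = sqrt(-1*(-220) + 356) = sqrt(220 + 356) = sqrt(576) = 24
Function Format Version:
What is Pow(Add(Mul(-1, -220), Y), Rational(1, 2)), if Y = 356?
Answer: 24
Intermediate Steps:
Pow(Add(Mul(-1, -220), Y), Rational(1, 2)) = Pow(Add(Mul(-1, -220), 356), Rational(1, 2)) = Pow(Add(220, 356), Rational(1, 2)) = Pow(576, Rational(1, 2)) = 24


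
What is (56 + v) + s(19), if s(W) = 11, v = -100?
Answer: -33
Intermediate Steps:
(56 + v) + s(19) = (56 - 100) + 11 = -44 + 11 = -33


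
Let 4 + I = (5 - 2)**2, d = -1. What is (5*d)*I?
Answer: -25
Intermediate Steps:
I = 5 (I = -4 + (5 - 2)**2 = -4 + 3**2 = -4 + 9 = 5)
(5*d)*I = (5*(-1))*5 = -5*5 = -25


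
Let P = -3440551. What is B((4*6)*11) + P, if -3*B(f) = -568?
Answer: -10321085/3 ≈ -3.4404e+6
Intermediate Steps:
B(f) = 568/3 (B(f) = -1/3*(-568) = 568/3)
B((4*6)*11) + P = 568/3 - 3440551 = -10321085/3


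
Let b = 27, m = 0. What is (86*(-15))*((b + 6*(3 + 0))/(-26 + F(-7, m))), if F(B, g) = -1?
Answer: 2150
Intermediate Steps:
(86*(-15))*((b + 6*(3 + 0))/(-26 + F(-7, m))) = (86*(-15))*((27 + 6*(3 + 0))/(-26 - 1)) = -1290*(27 + 6*3)/(-27) = -1290*(27 + 18)*(-1)/27 = -58050*(-1)/27 = -1290*(-5/3) = 2150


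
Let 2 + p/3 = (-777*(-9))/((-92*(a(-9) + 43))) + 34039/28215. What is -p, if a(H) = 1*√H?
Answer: 12311650261/1607653080 - 62937*I/170936 ≈ 7.6581 - 0.36819*I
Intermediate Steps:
a(H) = √H
p = -22391/9405 + 20979*(-3956 + 276*I)/15726112 (p = -6 + 3*((-777*(-9))/((-92*(√(-9) + 43))) + 34039/28215) = -6 + 3*(6993/((-92*(3*I + 43))) + 34039*(1/28215)) = -6 + 3*(6993/((-92*(43 + 3*I))) + 34039/28215) = -6 + 3*(6993/(-3956 - 276*I) + 34039/28215) = -6 + 3*(6993*((-3956 + 276*I)/15726112) + 34039/28215) = -6 + 3*(6993*(-3956 + 276*I)/15726112 + 34039/28215) = -6 + 3*(34039/28215 + 6993*(-3956 + 276*I)/15726112) = -6 + (34039/9405 + 20979*(-3956 + 276*I)/15726112) = -22391/9405 + 20979*(-3956 + 276*I)/15726112 ≈ -7.6581 + 0.36819*I)
-p = -(-12311650261/1607653080 + 62937*I/170936) = 12311650261/1607653080 - 62937*I/170936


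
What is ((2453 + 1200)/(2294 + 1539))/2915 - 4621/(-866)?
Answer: 51634497593/9675986870 ≈ 5.3364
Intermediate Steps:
((2453 + 1200)/(2294 + 1539))/2915 - 4621/(-866) = (3653/3833)*(1/2915) - 4621*(-1/866) = (3653*(1/3833))*(1/2915) + 4621/866 = (3653/3833)*(1/2915) + 4621/866 = 3653/11173195 + 4621/866 = 51634497593/9675986870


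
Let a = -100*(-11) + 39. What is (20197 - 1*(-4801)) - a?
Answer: 23859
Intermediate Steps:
a = 1139 (a = 1100 + 39 = 1139)
(20197 - 1*(-4801)) - a = (20197 - 1*(-4801)) - 1*1139 = (20197 + 4801) - 1139 = 24998 - 1139 = 23859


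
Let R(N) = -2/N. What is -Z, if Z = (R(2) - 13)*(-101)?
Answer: -1414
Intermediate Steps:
Z = 1414 (Z = (-2/2 - 13)*(-101) = (-2*½ - 13)*(-101) = (-1 - 13)*(-101) = -14*(-101) = 1414)
-Z = -1*1414 = -1414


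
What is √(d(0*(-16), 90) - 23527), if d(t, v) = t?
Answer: I*√23527 ≈ 153.39*I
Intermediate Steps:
√(d(0*(-16), 90) - 23527) = √(0*(-16) - 23527) = √(0 - 23527) = √(-23527) = I*√23527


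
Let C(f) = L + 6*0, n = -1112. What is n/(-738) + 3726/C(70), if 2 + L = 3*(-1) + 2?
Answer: -457742/369 ≈ -1240.5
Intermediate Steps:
L = -3 (L = -2 + (3*(-1) + 2) = -2 + (-3 + 2) = -2 - 1 = -3)
C(f) = -3 (C(f) = -3 + 6*0 = -3 + 0 = -3)
n/(-738) + 3726/C(70) = -1112/(-738) + 3726/(-3) = -1112*(-1/738) + 3726*(-⅓) = 556/369 - 1242 = -457742/369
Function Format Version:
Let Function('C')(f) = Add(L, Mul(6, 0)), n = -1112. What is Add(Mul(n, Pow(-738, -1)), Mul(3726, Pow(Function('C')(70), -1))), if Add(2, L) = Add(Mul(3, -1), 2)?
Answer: Rational(-457742, 369) ≈ -1240.5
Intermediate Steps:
L = -3 (L = Add(-2, Add(Mul(3, -1), 2)) = Add(-2, Add(-3, 2)) = Add(-2, -1) = -3)
Function('C')(f) = -3 (Function('C')(f) = Add(-3, Mul(6, 0)) = Add(-3, 0) = -3)
Add(Mul(n, Pow(-738, -1)), Mul(3726, Pow(Function('C')(70), -1))) = Add(Mul(-1112, Pow(-738, -1)), Mul(3726, Pow(-3, -1))) = Add(Mul(-1112, Rational(-1, 738)), Mul(3726, Rational(-1, 3))) = Add(Rational(556, 369), -1242) = Rational(-457742, 369)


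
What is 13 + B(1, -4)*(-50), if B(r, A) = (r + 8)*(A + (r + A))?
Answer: 3163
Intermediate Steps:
B(r, A) = (8 + r)*(r + 2*A) (B(r, A) = (8 + r)*(A + (A + r)) = (8 + r)*(r + 2*A))
13 + B(1, -4)*(-50) = 13 + (1² + 8*1 + 16*(-4) + 2*(-4)*1)*(-50) = 13 + (1 + 8 - 64 - 8)*(-50) = 13 - 63*(-50) = 13 + 3150 = 3163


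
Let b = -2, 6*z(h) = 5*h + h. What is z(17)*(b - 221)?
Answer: -3791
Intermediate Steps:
z(h) = h (z(h) = (5*h + h)/6 = (6*h)/6 = h)
z(17)*(b - 221) = 17*(-2 - 221) = 17*(-223) = -3791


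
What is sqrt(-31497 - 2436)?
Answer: I*sqrt(33933) ≈ 184.21*I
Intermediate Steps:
sqrt(-31497 - 2436) = sqrt(-33933) = I*sqrt(33933)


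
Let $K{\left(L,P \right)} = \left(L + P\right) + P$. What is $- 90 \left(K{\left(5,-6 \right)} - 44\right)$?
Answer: $4590$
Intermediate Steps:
$K{\left(L,P \right)} = L + 2 P$
$- 90 \left(K{\left(5,-6 \right)} - 44\right) = - 90 \left(\left(5 + 2 \left(-6\right)\right) - 44\right) = - 90 \left(\left(5 - 12\right) - 44\right) = - 90 \left(-7 - 44\right) = \left(-90\right) \left(-51\right) = 4590$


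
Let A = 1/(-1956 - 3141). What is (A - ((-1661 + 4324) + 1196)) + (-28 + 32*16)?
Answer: -17202376/5097 ≈ -3375.0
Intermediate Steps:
A = -1/5097 (A = 1/(-5097) = -1/5097 ≈ -0.00019619)
(A - ((-1661 + 4324) + 1196)) + (-28 + 32*16) = (-1/5097 - ((-1661 + 4324) + 1196)) + (-28 + 32*16) = (-1/5097 - (2663 + 1196)) + (-28 + 512) = (-1/5097 - 1*3859) + 484 = (-1/5097 - 3859) + 484 = -19669324/5097 + 484 = -17202376/5097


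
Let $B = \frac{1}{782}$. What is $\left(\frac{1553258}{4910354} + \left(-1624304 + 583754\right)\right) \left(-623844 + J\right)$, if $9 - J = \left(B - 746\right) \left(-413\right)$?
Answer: $\frac{1861816290433188480153}{1919948414} \approx 9.6972 \cdot 10^{11}$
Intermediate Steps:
$B = \frac{1}{782} \approx 0.0012788$
$J = - \frac{240925185}{782}$ ($J = 9 - \left(\frac{1}{782} - 746\right) \left(-413\right) = 9 - \left(- \frac{583371}{782}\right) \left(-413\right) = 9 - \frac{240932223}{782} = - \frac{240925185}{782} \approx -3.0809 \cdot 10^{5}$)
$\left(\frac{1553258}{4910354} + \left(-1624304 + 583754\right)\right) \left(-623844 + J\right) = \left(\frac{1553258}{4910354} + \left(-1624304 + 583754\right)\right) \left(-623844 - \frac{240925185}{782}\right) = \left(1553258 \cdot \frac{1}{4910354} - 1040550\right) \left(- \frac{728771193}{782}\right) = \left(\frac{776629}{2455177} - 1040550\right) \left(- \frac{728771193}{782}\right) = \left(- \frac{2554733650721}{2455177}\right) \left(- \frac{728771193}{782}\right) = \frac{1861816290433188480153}{1919948414}$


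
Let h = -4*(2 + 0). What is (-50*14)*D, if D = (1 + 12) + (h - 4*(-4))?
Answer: -14700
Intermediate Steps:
h = -8 (h = -4*2 = -8)
D = 21 (D = (1 + 12) + (-8 - 4*(-4)) = 13 + (-8 + 16) = 13 + 8 = 21)
(-50*14)*D = -50*14*21 = -700*21 = -14700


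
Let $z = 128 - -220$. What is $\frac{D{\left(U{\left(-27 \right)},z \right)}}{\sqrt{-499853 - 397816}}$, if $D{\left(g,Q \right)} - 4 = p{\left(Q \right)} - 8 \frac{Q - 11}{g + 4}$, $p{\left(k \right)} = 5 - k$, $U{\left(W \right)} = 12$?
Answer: $\frac{1015 i \sqrt{99741}}{598446} \approx 0.53565 i$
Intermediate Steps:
$z = 348$ ($z = 128 + 220 = 348$)
$D{\left(g,Q \right)} = 9 - Q - \frac{8 \left(-11 + Q\right)}{4 + g}$ ($D{\left(g,Q \right)} = 4 - \left(-5 + Q + \frac{8 \left(Q - 11\right)}{g + 4}\right) = 4 - \left(-5 + Q + \frac{8 \left(-11 + Q\right)}{4 + g}\right) = 9 - Q - \frac{8 \left(-11 + Q\right)}{4 + g}$)
$\frac{D{\left(U{\left(-27 \right)},z \right)}}{\sqrt{-499853 - 397816}} = \frac{\frac{1}{4 + 12} \left(124 - 4176 + 9 \cdot 12 - 348 \cdot 12\right)}{\sqrt{-499853 - 397816}} = \frac{\frac{1}{16} \left(124 - 4176 + 108 - 4176\right)}{\sqrt{-897669}} = \frac{\frac{1}{16} \left(-8120\right)}{3 i \sqrt{99741}} = - \frac{1015 \left(- \frac{i \sqrt{99741}}{299223}\right)}{2} = \frac{1015 i \sqrt{99741}}{598446}$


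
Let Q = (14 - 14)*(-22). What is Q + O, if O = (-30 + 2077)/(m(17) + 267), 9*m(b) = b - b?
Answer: 23/3 ≈ 7.6667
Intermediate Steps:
m(b) = 0 (m(b) = (b - b)/9 = (1/9)*0 = 0)
O = 23/3 (O = (-30 + 2077)/(0 + 267) = 2047/267 = 2047*(1/267) = 23/3 ≈ 7.6667)
Q = 0 (Q = 0*(-22) = 0)
Q + O = 0 + 23/3 = 23/3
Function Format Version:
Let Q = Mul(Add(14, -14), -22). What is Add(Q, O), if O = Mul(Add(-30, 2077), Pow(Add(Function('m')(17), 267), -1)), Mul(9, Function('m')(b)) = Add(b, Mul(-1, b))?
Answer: Rational(23, 3) ≈ 7.6667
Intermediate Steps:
Function('m')(b) = 0 (Function('m')(b) = Mul(Rational(1, 9), Add(b, Mul(-1, b))) = Mul(Rational(1, 9), 0) = 0)
O = Rational(23, 3) (O = Mul(Add(-30, 2077), Pow(Add(0, 267), -1)) = Mul(2047, Pow(267, -1)) = Mul(2047, Rational(1, 267)) = Rational(23, 3) ≈ 7.6667)
Q = 0 (Q = Mul(0, -22) = 0)
Add(Q, O) = Add(0, Rational(23, 3)) = Rational(23, 3)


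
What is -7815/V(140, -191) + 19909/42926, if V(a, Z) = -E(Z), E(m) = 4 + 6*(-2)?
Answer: -167653709/171704 ≈ -976.41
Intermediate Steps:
E(m) = -8 (E(m) = 4 - 12 = -8)
V(a, Z) = 8 (V(a, Z) = -1*(-8) = 8)
-7815/V(140, -191) + 19909/42926 = -7815/8 + 19909/42926 = -167653709/171704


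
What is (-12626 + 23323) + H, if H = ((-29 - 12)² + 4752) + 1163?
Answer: 18293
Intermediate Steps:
H = 7596 (H = ((-41)² + 4752) + 1163 = (1681 + 4752) + 1163 = 6433 + 1163 = 7596)
(-12626 + 23323) + H = (-12626 + 23323) + 7596 = 10697 + 7596 = 18293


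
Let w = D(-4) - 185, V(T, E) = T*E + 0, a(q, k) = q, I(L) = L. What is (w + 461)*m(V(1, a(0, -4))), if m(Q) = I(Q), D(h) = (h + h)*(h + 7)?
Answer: 0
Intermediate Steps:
V(T, E) = E*T (V(T, E) = E*T + 0 = E*T)
D(h) = 2*h*(7 + h) (D(h) = (2*h)*(7 + h) = 2*h*(7 + h))
m(Q) = Q
w = -209 (w = 2*(-4)*(7 - 4) - 185 = 2*(-4)*3 - 185 = -24 - 185 = -209)
(w + 461)*m(V(1, a(0, -4))) = (-209 + 461)*(0*1) = 252*0 = 0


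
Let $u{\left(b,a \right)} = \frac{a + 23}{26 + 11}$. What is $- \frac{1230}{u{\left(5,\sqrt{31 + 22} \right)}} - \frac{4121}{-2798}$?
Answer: $- \frac{365848618}{166481} + \frac{22755 \sqrt{53}}{238} \approx -1501.5$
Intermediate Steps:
$u{\left(b,a \right)} = \frac{23}{37} + \frac{a}{37}$ ($u{\left(b,a \right)} = \frac{23 + a}{37} = \left(23 + a\right) \frac{1}{37} = \frac{23}{37} + \frac{a}{37}$)
$- \frac{1230}{u{\left(5,\sqrt{31 + 22} \right)}} - \frac{4121}{-2798} = - \frac{1230}{\frac{23}{37} + \frac{\sqrt{31 + 22}}{37}} - \frac{4121}{-2798} = - \frac{1230}{\frac{23}{37} + \frac{\sqrt{53}}{37}} - - \frac{4121}{2798} = - \frac{1230}{\frac{23}{37} + \frac{\sqrt{53}}{37}} + \frac{4121}{2798} = \frac{4121}{2798} - \frac{1230}{\frac{23}{37} + \frac{\sqrt{53}}{37}}$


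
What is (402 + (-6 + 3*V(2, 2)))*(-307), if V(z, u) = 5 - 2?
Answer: -124335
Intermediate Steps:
V(z, u) = 3
(402 + (-6 + 3*V(2, 2)))*(-307) = (402 + (-6 + 3*3))*(-307) = (402 + (-6 + 9))*(-307) = (402 + 3)*(-307) = 405*(-307) = -124335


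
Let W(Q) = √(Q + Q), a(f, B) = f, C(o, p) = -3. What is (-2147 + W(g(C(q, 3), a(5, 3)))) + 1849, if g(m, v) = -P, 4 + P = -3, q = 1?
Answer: -298 + √14 ≈ -294.26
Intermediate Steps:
P = -7 (P = -4 - 3 = -7)
g(m, v) = 7 (g(m, v) = -1*(-7) = 7)
W(Q) = √2*√Q (W(Q) = √(2*Q) = √2*√Q)
(-2147 + W(g(C(q, 3), a(5, 3)))) + 1849 = (-2147 + √2*√7) + 1849 = (-2147 + √14) + 1849 = -298 + √14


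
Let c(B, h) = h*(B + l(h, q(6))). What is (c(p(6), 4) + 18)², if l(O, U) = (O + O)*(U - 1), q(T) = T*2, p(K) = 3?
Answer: 145924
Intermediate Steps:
q(T) = 2*T
l(O, U) = 2*O*(-1 + U) (l(O, U) = (2*O)*(-1 + U) = 2*O*(-1 + U))
c(B, h) = h*(B + 22*h) (c(B, h) = h*(B + 2*h*(-1 + 2*6)) = h*(B + 2*h*(-1 + 12)) = h*(B + 2*h*11) = h*(B + 22*h))
(c(p(6), 4) + 18)² = (4*(3 + 22*4) + 18)² = (4*(3 + 88) + 18)² = (4*91 + 18)² = (364 + 18)² = 382² = 145924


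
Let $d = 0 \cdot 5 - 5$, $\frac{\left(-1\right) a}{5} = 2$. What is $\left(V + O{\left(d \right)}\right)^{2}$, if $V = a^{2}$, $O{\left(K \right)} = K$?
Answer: $9025$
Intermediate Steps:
$a = -10$ ($a = \left(-5\right) 2 = -10$)
$d = -5$ ($d = 0 - 5 = -5$)
$V = 100$ ($V = \left(-10\right)^{2} = 100$)
$\left(V + O{\left(d \right)}\right)^{2} = \left(100 - 5\right)^{2} = 95^{2} = 9025$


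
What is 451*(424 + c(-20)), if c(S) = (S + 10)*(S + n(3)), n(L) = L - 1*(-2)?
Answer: 258874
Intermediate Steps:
n(L) = 2 + L (n(L) = L + 2 = 2 + L)
c(S) = (5 + S)*(10 + S) (c(S) = (S + 10)*(S + (2 + 3)) = (10 + S)*(S + 5) = (10 + S)*(5 + S) = (5 + S)*(10 + S))
451*(424 + c(-20)) = 451*(424 + (50 + (-20)² + 15*(-20))) = 451*(424 + (50 + 400 - 300)) = 451*(424 + 150) = 451*574 = 258874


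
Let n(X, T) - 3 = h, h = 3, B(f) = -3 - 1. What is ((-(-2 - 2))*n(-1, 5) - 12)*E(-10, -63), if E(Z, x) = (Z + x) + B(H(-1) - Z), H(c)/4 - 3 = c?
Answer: -924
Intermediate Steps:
H(c) = 12 + 4*c
B(f) = -4
n(X, T) = 6 (n(X, T) = 3 + 3 = 6)
E(Z, x) = -4 + Z + x (E(Z, x) = (Z + x) - 4 = -4 + Z + x)
((-(-2 - 2))*n(-1, 5) - 12)*E(-10, -63) = (-(-2 - 2)*6 - 12)*(-4 - 10 - 63) = (-1*(-4)*6 - 12)*(-77) = (4*6 - 12)*(-77) = (24 - 12)*(-77) = 12*(-77) = -924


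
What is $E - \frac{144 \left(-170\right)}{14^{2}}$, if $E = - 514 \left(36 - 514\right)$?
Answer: $\frac{12045028}{49} \approx 2.4582 \cdot 10^{5}$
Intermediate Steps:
$E = 245692$ ($E = \left(-514\right) \left(-478\right) = 245692$)
$E - \frac{144 \left(-170\right)}{14^{2}} = 245692 - \frac{144 \left(-170\right)}{14^{2}} = 245692 - - \frac{24480}{196} = 245692 - \left(-24480\right) \frac{1}{196} = 245692 - - \frac{6120}{49} = 245692 + \frac{6120}{49} = \frac{12045028}{49}$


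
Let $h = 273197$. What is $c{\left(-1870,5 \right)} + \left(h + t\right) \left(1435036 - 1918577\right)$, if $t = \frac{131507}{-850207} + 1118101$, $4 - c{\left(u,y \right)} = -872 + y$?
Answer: $- \frac{571976377128370542}{850207} \approx -6.7275 \cdot 10^{11}$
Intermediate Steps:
$c{\left(u,y \right)} = 876 - y$ ($c{\left(u,y \right)} = 4 - \left(-872 + y\right) = 876 - y$)
$t = \frac{950617165400}{850207}$ ($t = 131507 \left(- \frac{1}{850207}\right) + 1118101 = - \frac{131507}{850207} + 1118101 = \frac{950617165400}{850207} \approx 1.1181 \cdot 10^{6}$)
$c{\left(-1870,5 \right)} + \left(h + t\right) \left(1435036 - 1918577\right) = \left(876 - 5\right) + \left(273197 + \frac{950617165400}{850207}\right) \left(1435036 - 1918577\right) = \left(876 - 5\right) + \frac{1182891167179}{850207} \left(-483541\right) = 871 - \frac{571976377868900839}{850207} = - \frac{571976377128370542}{850207}$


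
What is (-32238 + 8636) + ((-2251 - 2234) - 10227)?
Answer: -38314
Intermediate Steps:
(-32238 + 8636) + ((-2251 - 2234) - 10227) = -23602 + (-4485 - 10227) = -23602 - 14712 = -38314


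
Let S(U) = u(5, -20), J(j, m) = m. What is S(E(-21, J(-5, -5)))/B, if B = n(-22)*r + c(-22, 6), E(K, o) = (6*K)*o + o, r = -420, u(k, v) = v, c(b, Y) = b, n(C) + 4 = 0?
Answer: -10/829 ≈ -0.012063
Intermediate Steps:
n(C) = -4 (n(C) = -4 + 0 = -4)
E(K, o) = o + 6*K*o (E(K, o) = 6*K*o + o = o + 6*K*o)
S(U) = -20
B = 1658 (B = -4*(-420) - 22 = 1680 - 22 = 1658)
S(E(-21, J(-5, -5)))/B = -20/1658 = -20*1/1658 = -10/829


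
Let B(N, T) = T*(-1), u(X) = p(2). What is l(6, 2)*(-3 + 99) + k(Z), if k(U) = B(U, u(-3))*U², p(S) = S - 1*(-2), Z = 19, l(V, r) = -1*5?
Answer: -1924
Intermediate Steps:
l(V, r) = -5
p(S) = 2 + S (p(S) = S + 2 = 2 + S)
u(X) = 4 (u(X) = 2 + 2 = 4)
B(N, T) = -T
k(U) = -4*U² (k(U) = (-1*4)*U² = -4*U²)
l(6, 2)*(-3 + 99) + k(Z) = -5*(-3 + 99) - 4*19² = -5*96 - 4*361 = -480 - 1444 = -1924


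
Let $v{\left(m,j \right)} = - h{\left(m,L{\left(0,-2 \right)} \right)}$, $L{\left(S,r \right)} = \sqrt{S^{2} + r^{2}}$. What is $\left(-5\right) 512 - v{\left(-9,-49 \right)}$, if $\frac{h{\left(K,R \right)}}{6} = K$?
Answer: $-2614$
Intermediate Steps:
$h{\left(K,R \right)} = 6 K$
$v{\left(m,j \right)} = - 6 m$
$\left(-5\right) 512 - v{\left(-9,-49 \right)} = \left(-5\right) 512 - \left(-6\right) \left(-9\right) = -2560 - 54 = -2614$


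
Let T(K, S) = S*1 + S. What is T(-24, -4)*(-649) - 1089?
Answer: 4103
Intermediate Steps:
T(K, S) = 2*S (T(K, S) = S + S = 2*S)
T(-24, -4)*(-649) - 1089 = (2*(-4))*(-649) - 1089 = -8*(-649) - 1089 = 5192 - 1089 = 4103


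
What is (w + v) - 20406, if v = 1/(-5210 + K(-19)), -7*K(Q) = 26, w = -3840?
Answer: -884882023/36496 ≈ -24246.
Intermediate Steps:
K(Q) = -26/7 (K(Q) = -⅐*26 = -26/7)
v = -7/36496 (v = 1/(-5210 - 26/7) = 1/(-36496/7) = -7/36496 ≈ -0.00019180)
(w + v) - 20406 = (-3840 - 7/36496) - 20406 = -140144647/36496 - 20406 = -884882023/36496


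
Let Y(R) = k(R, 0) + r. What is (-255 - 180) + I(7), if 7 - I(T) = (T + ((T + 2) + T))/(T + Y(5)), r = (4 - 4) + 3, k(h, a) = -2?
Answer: -3447/8 ≈ -430.88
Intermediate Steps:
r = 3 (r = 0 + 3 = 3)
Y(R) = 1 (Y(R) = -2 + 3 = 1)
I(T) = 7 - (2 + 3*T)/(1 + T) (I(T) = 7 - (T + ((T + 2) + T))/(T + 1) = 7 - (T + ((2 + T) + T))/(1 + T) = 7 - (T + (2 + 2*T))/(1 + T) = 7 - (2 + 3*T)/(1 + T))
(-255 - 180) + I(7) = (-255 - 180) + (5 + 4*7)/(1 + 7) = -435 + (5 + 28)/8 = -435 + (⅛)*33 = -435 + 33/8 = -3447/8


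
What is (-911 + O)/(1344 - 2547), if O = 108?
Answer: 803/1203 ≈ 0.66750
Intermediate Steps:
(-911 + O)/(1344 - 2547) = (-911 + 108)/(1344 - 2547) = -803/(-1203) = -803*(-1/1203) = 803/1203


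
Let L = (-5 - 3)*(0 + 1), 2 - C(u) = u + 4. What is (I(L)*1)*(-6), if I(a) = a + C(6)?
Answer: 96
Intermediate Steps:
C(u) = -2 - u (C(u) = 2 - (u + 4) = 2 - (4 + u) = 2 + (-4 - u) = -2 - u)
L = -8 (L = -8*1 = -8)
I(a) = -8 + a (I(a) = a + (-2 - 1*6) = a + (-2 - 6) = a - 8 = -8 + a)
(I(L)*1)*(-6) = ((-8 - 8)*1)*(-6) = -16*1*(-6) = -16*(-6) = 96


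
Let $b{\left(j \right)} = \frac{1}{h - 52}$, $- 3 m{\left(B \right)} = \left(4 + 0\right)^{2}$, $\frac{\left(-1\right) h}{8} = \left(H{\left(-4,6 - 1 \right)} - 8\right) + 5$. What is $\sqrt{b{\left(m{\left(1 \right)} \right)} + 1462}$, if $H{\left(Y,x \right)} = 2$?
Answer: $\frac{\sqrt{707597}}{22} \approx 38.236$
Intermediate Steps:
$h = 8$ ($h = - 8 \left(\left(2 - 8\right) + 5\right) = - 8 \left(-6 + 5\right) = \left(-8\right) \left(-1\right) = 8$)
$m{\left(B \right)} = - \frac{16}{3}$ ($m{\left(B \right)} = - \frac{\left(4 + 0\right)^{2}}{3} = - \frac{4^{2}}{3} = \left(- \frac{1}{3}\right) 16 = - \frac{16}{3}$)
$b{\left(j \right)} = - \frac{1}{44}$ ($b{\left(j \right)} = \frac{1}{8 - 52} = \frac{1}{-44} = - \frac{1}{44}$)
$\sqrt{b{\left(m{\left(1 \right)} \right)} + 1462} = \sqrt{- \frac{1}{44} + 1462} = \sqrt{\frac{64327}{44}} = \frac{\sqrt{707597}}{22}$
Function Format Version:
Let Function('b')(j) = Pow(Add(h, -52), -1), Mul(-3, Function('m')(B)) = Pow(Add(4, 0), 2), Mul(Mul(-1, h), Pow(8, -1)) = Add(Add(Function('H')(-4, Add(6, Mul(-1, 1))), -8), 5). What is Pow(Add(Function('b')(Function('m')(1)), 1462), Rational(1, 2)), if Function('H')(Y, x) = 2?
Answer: Mul(Rational(1, 22), Pow(707597, Rational(1, 2))) ≈ 38.236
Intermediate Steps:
h = 8 (h = Mul(-8, Add(Add(2, -8), 5)) = Mul(-8, Add(-6, 5)) = Mul(-8, -1) = 8)
Function('m')(B) = Rational(-16, 3) (Function('m')(B) = Mul(Rational(-1, 3), Pow(Add(4, 0), 2)) = Mul(Rational(-1, 3), Pow(4, 2)) = Mul(Rational(-1, 3), 16) = Rational(-16, 3))
Function('b')(j) = Rational(-1, 44) (Function('b')(j) = Pow(Add(8, -52), -1) = Pow(-44, -1) = Rational(-1, 44))
Pow(Add(Function('b')(Function('m')(1)), 1462), Rational(1, 2)) = Pow(Add(Rational(-1, 44), 1462), Rational(1, 2)) = Pow(Rational(64327, 44), Rational(1, 2)) = Mul(Rational(1, 22), Pow(707597, Rational(1, 2)))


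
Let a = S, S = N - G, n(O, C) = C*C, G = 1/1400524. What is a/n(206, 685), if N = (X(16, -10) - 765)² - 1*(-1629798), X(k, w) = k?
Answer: 122730663147/26286434956 ≈ 4.6690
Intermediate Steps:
G = 1/1400524 ≈ 7.1402e-7
N = 2190799 (N = (16 - 765)² - 1*(-1629798) = (-749)² + 1629798 = 561001 + 1629798 = 2190799)
n(O, C) = C²
S = 3068266578675/1400524 (S = 2190799 - 1*1/1400524 = 2190799 - 1/1400524 = 3068266578675/1400524 ≈ 2.1908e+6)
a = 3068266578675/1400524 ≈ 2.1908e+6
a/n(206, 685) = 3068266578675/(1400524*(685²)) = (3068266578675/1400524)/469225 = (3068266578675/1400524)*(1/469225) = 122730663147/26286434956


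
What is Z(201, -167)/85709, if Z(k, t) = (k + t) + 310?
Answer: 344/85709 ≈ 0.0040136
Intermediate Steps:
Z(k, t) = 310 + k + t
Z(201, -167)/85709 = (310 + 201 - 167)/85709 = 344*(1/85709) = 344/85709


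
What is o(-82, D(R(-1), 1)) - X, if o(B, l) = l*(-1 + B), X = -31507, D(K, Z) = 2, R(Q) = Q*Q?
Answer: 31341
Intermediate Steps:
R(Q) = Q²
o(-82, D(R(-1), 1)) - X = 2*(-1 - 82) - 1*(-31507) = 2*(-83) + 31507 = -166 + 31507 = 31341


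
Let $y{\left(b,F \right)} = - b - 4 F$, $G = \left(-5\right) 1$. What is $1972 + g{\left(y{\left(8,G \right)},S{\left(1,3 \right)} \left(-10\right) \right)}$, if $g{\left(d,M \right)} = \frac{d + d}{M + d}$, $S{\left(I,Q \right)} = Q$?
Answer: $\frac{5912}{3} \approx 1970.7$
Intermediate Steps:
$G = -5$
$g{\left(d,M \right)} = \frac{2 d}{M + d}$
$1972 + g{\left(y{\left(8,G \right)},S{\left(1,3 \right)} \left(-10\right) \right)} = 1972 + \frac{2 \left(\left(-1\right) 8 - -20\right)}{3 \left(-10\right) - -12} = 1972 + \frac{2 \left(-8 + 20\right)}{-30 + \left(-8 + 20\right)} = 1972 + 2 \cdot 12 \frac{1}{-30 + 12} = 1972 + 2 \cdot 12 \frac{1}{-18} = 1972 + 2 \cdot 12 \left(- \frac{1}{18}\right) = 1972 - \frac{4}{3} = \frac{5912}{3}$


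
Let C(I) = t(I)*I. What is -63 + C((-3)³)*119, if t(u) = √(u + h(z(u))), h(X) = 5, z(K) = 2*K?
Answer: -63 - 3213*I*√22 ≈ -63.0 - 15070.0*I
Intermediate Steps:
t(u) = √(5 + u) (t(u) = √(u + 5) = √(5 + u))
C(I) = I*√(5 + I) (C(I) = √(5 + I)*I = I*√(5 + I))
-63 + C((-3)³)*119 = -63 + ((-3)³*√(5 + (-3)³))*119 = -63 - 27*√(5 - 27)*119 = -63 - 27*I*√22*119 = -63 - 3213*I*√22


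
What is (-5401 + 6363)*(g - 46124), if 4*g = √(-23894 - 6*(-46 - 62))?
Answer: -44371288 + 481*I*√23246/2 ≈ -4.4371e+7 + 36668.0*I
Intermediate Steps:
g = I*√23246/4 (g = √(-23894 - 6*(-46 - 62))/4 = √(-23894 - 6*(-108))/4 = √(-23894 + 648)/4 = √(-23246)/4 = (I*√23246)/4 = I*√23246/4 ≈ 38.117*I)
(-5401 + 6363)*(g - 46124) = (-5401 + 6363)*(I*√23246/4 - 46124) = 962*(-46124 + I*√23246/4) = -44371288 + 481*I*√23246/2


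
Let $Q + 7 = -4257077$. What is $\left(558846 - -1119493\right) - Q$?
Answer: $5935423$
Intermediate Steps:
$Q = -4257084$ ($Q = -7 - 4257077 = -4257084$)
$\left(558846 - -1119493\right) - Q = \left(558846 - -1119493\right) - -4257084 = \left(558846 + 1119493\right) + 4257084 = 1678339 + 4257084 = 5935423$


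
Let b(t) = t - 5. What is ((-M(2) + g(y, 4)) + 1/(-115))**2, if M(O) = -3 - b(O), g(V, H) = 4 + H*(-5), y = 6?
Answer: 3389281/13225 ≈ 256.28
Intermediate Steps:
b(t) = -5 + t
g(V, H) = 4 - 5*H
M(O) = 2 - O (M(O) = -3 - (-5 + O) = -3 + (5 - O) = 2 - O)
((-M(2) + g(y, 4)) + 1/(-115))**2 = ((-(2 - 1*2) + (4 - 5*4)) + 1/(-115))**2 = ((-(2 - 2) + (4 - 20)) - 1/115)**2 = ((-1*0 - 16) - 1/115)**2 = ((0 - 16) - 1/115)**2 = (-16 - 1/115)**2 = (-1841/115)**2 = 3389281/13225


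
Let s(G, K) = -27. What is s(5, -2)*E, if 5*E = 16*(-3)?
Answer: 1296/5 ≈ 259.20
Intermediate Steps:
E = -48/5 (E = (16*(-3))/5 = (⅕)*(-48) = -48/5 ≈ -9.6000)
s(5, -2)*E = -27*(-48/5) = 1296/5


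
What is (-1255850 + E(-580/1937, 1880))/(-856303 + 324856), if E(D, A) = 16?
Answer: 1255834/531447 ≈ 2.3630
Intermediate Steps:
(-1255850 + E(-580/1937, 1880))/(-856303 + 324856) = (-1255850 + 16)/(-856303 + 324856) = -1255834/(-531447) = -1255834*(-1/531447) = 1255834/531447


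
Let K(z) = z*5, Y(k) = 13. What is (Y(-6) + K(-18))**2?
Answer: 5929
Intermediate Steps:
K(z) = 5*z
(Y(-6) + K(-18))**2 = (13 + 5*(-18))**2 = (13 - 90)**2 = (-77)**2 = 5929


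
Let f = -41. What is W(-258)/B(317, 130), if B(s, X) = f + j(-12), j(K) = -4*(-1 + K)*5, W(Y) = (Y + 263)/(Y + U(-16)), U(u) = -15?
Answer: -5/59787 ≈ -8.3630e-5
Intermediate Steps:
W(Y) = (263 + Y)/(-15 + Y) (W(Y) = (Y + 263)/(Y - 15) = (263 + Y)/(-15 + Y))
j(K) = 20 - 20*K (j(K) = (4 - 4*K)*5 = 20 - 20*K)
B(s, X) = 219 (B(s, X) = -41 + (20 - 20*(-12)) = -41 + (20 + 240) = -41 + 260 = 219)
W(-258)/B(317, 130) = ((263 - 258)/(-15 - 258))/219 = (5/(-273))*(1/219) = -1/273*5*(1/219) = -5/273*1/219 = -5/59787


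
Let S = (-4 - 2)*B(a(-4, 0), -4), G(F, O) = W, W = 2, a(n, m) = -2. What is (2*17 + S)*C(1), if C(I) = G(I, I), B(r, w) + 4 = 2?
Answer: 92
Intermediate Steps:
B(r, w) = -2 (B(r, w) = -4 + 2 = -2)
G(F, O) = 2
C(I) = 2
S = 12 (S = (-4 - 2)*(-2) = -6*(-2) = 12)
(2*17 + S)*C(1) = (2*17 + 12)*2 = (34 + 12)*2 = 46*2 = 92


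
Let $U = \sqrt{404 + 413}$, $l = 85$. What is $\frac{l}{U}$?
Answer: $\frac{85 \sqrt{817}}{817} \approx 2.9738$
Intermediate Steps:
$U = \sqrt{817} \approx 28.583$
$\frac{l}{U} = \frac{85}{\sqrt{817}} = 85 \frac{\sqrt{817}}{817} = \frac{85 \sqrt{817}}{817}$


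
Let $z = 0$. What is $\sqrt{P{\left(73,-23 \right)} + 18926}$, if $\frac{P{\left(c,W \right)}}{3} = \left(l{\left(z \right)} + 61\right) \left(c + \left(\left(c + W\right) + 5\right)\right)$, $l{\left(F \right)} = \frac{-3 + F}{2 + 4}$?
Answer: $\sqrt{42158} \approx 205.32$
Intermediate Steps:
$l{\left(F \right)} = - \frac{1}{2} + \frac{F}{6}$ ($l{\left(F \right)} = \frac{-3 + F}{6} = \left(-3 + F\right) \frac{1}{6} = - \frac{1}{2} + \frac{F}{6}$)
$P{\left(c,W \right)} = \frac{1815}{2} + 363 c + \frac{363 W}{2}$ ($P{\left(c,W \right)} = 3 \left(\left(- \frac{1}{2} + \frac{1}{6} \cdot 0\right) + 61\right) \left(c + \left(\left(c + W\right) + 5\right)\right) = 3 \left(\left(- \frac{1}{2} + 0\right) + 61\right) \left(c + \left(\left(W + c\right) + 5\right)\right) = 3 \left(- \frac{1}{2} + 61\right) \left(c + \left(5 + W + c\right)\right) = 3 \frac{121 \left(5 + W + 2 c\right)}{2} = 3 \left(\frac{605}{2} + 121 c + \frac{121 W}{2}\right) = \frac{1815}{2} + 363 c + \frac{363 W}{2}$)
$\sqrt{P{\left(73,-23 \right)} + 18926} = \sqrt{\left(\frac{1815}{2} + 363 \cdot 73 + \frac{363}{2} \left(-23\right)\right) + 18926} = \sqrt{\left(\frac{1815}{2} + 26499 - \frac{8349}{2}\right) + 18926} = \sqrt{23232 + 18926} = \sqrt{42158}$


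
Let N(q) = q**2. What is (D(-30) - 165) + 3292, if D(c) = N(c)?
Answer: 4027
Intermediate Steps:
D(c) = c**2
(D(-30) - 165) + 3292 = ((-30)**2 - 165) + 3292 = (900 - 165) + 3292 = 735 + 3292 = 4027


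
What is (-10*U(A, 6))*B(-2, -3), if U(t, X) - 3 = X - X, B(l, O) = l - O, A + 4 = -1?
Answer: -30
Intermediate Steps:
A = -5 (A = -4 - 1 = -5)
U(t, X) = 3 (U(t, X) = 3 + (X - X) = 3 + 0 = 3)
(-10*U(A, 6))*B(-2, -3) = (-10*3)*(-2 - 1*(-3)) = -30*(-2 + 3) = -30*1 = -30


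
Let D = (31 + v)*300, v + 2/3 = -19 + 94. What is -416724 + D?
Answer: -385124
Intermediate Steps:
v = 223/3 (v = -⅔ + (-19 + 94) = -⅔ + 75 = 223/3 ≈ 74.333)
D = 31600 (D = (31 + 223/3)*300 = (316/3)*300 = 31600)
-416724 + D = -416724 + 31600 = -385124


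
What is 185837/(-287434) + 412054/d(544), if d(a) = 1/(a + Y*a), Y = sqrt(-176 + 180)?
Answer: 193291353453715/287434 ≈ 6.7247e+8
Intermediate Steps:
Y = 2 (Y = sqrt(4) = 2)
d(a) = 1/(3*a) (d(a) = 1/(a + 2*a) = 1/(3*a))
185837/(-287434) + 412054/d(544) = 185837/(-287434) + 412054/(((1/3)/544)) = 185837*(-1/287434) + 412054/(((1/3)*(1/544))) = -185837/287434 + 412054/(1/1632) = -185837/287434 + 412054*1632 = -185837/287434 + 672472128 = 193291353453715/287434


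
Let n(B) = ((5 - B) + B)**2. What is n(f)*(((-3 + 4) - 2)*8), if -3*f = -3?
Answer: -200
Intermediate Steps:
f = 1 (f = -1/3*(-3) = 1)
n(B) = 25 (n(B) = 5**2 = 25)
n(f)*(((-3 + 4) - 2)*8) = 25*(((-3 + 4) - 2)*8) = 25*((1 - 2)*8) = 25*(-1*8) = 25*(-8) = -200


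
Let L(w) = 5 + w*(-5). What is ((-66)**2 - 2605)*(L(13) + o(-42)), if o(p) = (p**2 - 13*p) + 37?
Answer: 4004537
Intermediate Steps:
o(p) = 37 + p**2 - 13*p
L(w) = 5 - 5*w
((-66)**2 - 2605)*(L(13) + o(-42)) = ((-66)**2 - 2605)*((5 - 5*13) + (37 + (-42)**2 - 13*(-42))) = (4356 - 2605)*((5 - 65) + (37 + 1764 + 546)) = 1751*(-60 + 2347) = 1751*2287 = 4004537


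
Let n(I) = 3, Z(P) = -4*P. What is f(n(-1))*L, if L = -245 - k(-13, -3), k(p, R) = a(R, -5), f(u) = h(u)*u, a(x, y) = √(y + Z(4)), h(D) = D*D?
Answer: -6615 - 27*I*√21 ≈ -6615.0 - 123.73*I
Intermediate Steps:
h(D) = D²
a(x, y) = √(-16 + y) (a(x, y) = √(y - 4*4) = √(y - 16) = √(-16 + y))
f(u) = u³ (f(u) = u²*u = u³)
k(p, R) = I*√21 (k(p, R) = √(-16 - 5) = √(-21) = I*√21)
L = -245 - I*√21 ≈ -245.0 - 4.5826*I
f(n(-1))*L = 3³*(-245 - I*√21) = 27*(-245 - I*√21) = -6615 - 27*I*√21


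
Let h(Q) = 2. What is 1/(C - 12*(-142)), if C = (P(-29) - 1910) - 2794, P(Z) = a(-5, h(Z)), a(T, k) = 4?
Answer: -1/2996 ≈ -0.00033378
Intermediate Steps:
P(Z) = 4
C = -4700 (C = (4 - 1910) - 2794 = -1906 - 2794 = -4700)
1/(C - 12*(-142)) = 1/(-4700 - 12*(-142)) = 1/(-4700 + 1704) = 1/(-2996) = -1/2996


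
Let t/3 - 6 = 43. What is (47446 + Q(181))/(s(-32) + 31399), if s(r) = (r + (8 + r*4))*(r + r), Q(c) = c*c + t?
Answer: 80354/41127 ≈ 1.9538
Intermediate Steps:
t = 147 (t = 18 + 3*43 = 18 + 129 = 147)
Q(c) = 147 + c² (Q(c) = c*c + 147 = c² + 147 = 147 + c²)
s(r) = 2*r*(8 + 5*r) (s(r) = (r + (8 + 4*r))*(2*r) = (8 + 5*r)*(2*r) = 2*r*(8 + 5*r))
(47446 + Q(181))/(s(-32) + 31399) = (47446 + (147 + 181²))/(2*(-32)*(8 + 5*(-32)) + 31399) = (47446 + (147 + 32761))/(2*(-32)*(8 - 160) + 31399) = (47446 + 32908)/(2*(-32)*(-152) + 31399) = 80354/(9728 + 31399) = 80354/41127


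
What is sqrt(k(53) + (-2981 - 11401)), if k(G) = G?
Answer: I*sqrt(14329) ≈ 119.7*I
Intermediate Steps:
sqrt(k(53) + (-2981 - 11401)) = sqrt(53 + (-2981 - 11401)) = sqrt(53 - 14382) = sqrt(-14329) = I*sqrt(14329)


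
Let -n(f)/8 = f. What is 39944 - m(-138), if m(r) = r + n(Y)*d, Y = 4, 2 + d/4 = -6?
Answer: 39058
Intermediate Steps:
d = -32 (d = -8 + 4*(-6) = -8 - 24 = -32)
n(f) = -8*f
m(r) = 1024 + r (m(r) = r - 8*4*(-32) = r - 32*(-32) = r + 1024 = 1024 + r)
39944 - m(-138) = 39944 - (1024 - 138) = 39944 - 1*886 = 39944 - 886 = 39058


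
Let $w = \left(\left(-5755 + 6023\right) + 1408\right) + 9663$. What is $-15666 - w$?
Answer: $-27005$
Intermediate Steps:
$w = 11339$ ($w = \left(268 + 1408\right) + 9663 = 1676 + 9663 = 11339$)
$-15666 - w = -15666 - 11339 = -27005$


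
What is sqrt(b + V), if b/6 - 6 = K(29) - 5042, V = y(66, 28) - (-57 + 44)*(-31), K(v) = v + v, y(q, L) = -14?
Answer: 3*I*sqrt(3365) ≈ 174.03*I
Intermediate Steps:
K(v) = 2*v
V = -417 (V = -14 - (-57 + 44)*(-31) = -14 - (-13)*(-31) = -14 - 1*403 = -14 - 403 = -417)
b = -29868 (b = 36 + 6*(2*29 - 5042) = 36 + 6*(58 - 5042) = 36 + 6*(-4984) = 36 - 29904 = -29868)
sqrt(b + V) = sqrt(-29868 - 417) = sqrt(-30285) = 3*I*sqrt(3365)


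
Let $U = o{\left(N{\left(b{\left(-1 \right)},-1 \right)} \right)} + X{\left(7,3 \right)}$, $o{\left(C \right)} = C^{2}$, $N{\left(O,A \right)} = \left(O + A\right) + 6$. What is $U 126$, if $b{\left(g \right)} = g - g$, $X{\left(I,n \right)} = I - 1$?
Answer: $3906$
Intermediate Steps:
$X{\left(I,n \right)} = -1 + I$ ($X{\left(I,n \right)} = I - 1 = -1 + I$)
$b{\left(g \right)} = 0$
$N{\left(O,A \right)} = 6 + A + O$ ($N{\left(O,A \right)} = \left(A + O\right) + 6 = 6 + A + O$)
$U = 31$ ($U = \left(6 - 1 + 0\right)^{2} + \left(-1 + 7\right) = 5^{2} + 6 = 25 + 6 = 31$)
$U 126 = 31 \cdot 126 = 3906$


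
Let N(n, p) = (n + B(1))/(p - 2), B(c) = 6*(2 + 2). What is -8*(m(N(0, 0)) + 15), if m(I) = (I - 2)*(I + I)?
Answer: -2808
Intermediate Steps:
B(c) = 24 (B(c) = 6*4 = 24)
N(n, p) = (24 + n)/(-2 + p) (N(n, p) = (n + 24)/(p - 2) = (24 + n)/(-2 + p))
m(I) = 2*I*(-2 + I) (m(I) = (-2 + I)*(2*I) = 2*I*(-2 + I))
-8*(m(N(0, 0)) + 15) = -8*(2*((24 + 0)/(-2 + 0))*(-2 + (24 + 0)/(-2 + 0)) + 15) = -8*(2*(24/(-2))*(-2 + 24/(-2)) + 15) = -8*(2*(-½*24)*(-2 - ½*24) + 15) = -8*(2*(-12)*(-2 - 12) + 15) = -8*(2*(-12)*(-14) + 15) = -8*(336 + 15) = -8*351 = -2808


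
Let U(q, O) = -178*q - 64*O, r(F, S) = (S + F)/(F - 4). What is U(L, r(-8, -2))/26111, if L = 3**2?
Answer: -4966/78333 ≈ -0.063396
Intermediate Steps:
L = 9
r(F, S) = (F + S)/(-4 + F)
U(L, r(-8, -2))/26111 = (-178*9 - 64*(-8 - 2)/(-4 - 8))/26111 = (-1602 - 64*(-10)/(-12))*(1/26111) = (-1602 - (-16)*(-10)/3)*(1/26111) = (-1602 - 64*5/6)*(1/26111) = (-1602 - 160/3)*(1/26111) = -4966/3*1/26111 = -4966/78333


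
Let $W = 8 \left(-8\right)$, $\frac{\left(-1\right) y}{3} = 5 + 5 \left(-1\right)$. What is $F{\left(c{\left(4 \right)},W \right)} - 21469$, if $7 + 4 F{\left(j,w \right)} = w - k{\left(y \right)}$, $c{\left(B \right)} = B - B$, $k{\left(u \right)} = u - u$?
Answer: $- \frac{85947}{4} \approx -21487.0$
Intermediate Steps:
$y = 0$ ($y = - 3 \left(5 + 5 \left(-1\right)\right) = - 3 \left(5 - 5\right) = \left(-3\right) 0 = 0$)
$W = -64$
$k{\left(u \right)} = 0$
$c{\left(B \right)} = 0$
$F{\left(j,w \right)} = - \frac{7}{4} + \frac{w}{4}$ ($F{\left(j,w \right)} = - \frac{7}{4} + \frac{w - 0}{4} = - \frac{7}{4} + \frac{w + 0}{4} = - \frac{7}{4} + \frac{w}{4}$)
$F{\left(c{\left(4 \right)},W \right)} - 21469 = \left(- \frac{7}{4} + \frac{1}{4} \left(-64\right)\right) - 21469 = \left(- \frac{7}{4} - 16\right) - 21469 = - \frac{71}{4} - 21469 = - \frac{85947}{4}$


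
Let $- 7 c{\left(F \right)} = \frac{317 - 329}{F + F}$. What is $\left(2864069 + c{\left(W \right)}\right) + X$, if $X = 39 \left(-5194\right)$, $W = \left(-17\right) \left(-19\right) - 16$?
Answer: $\frac{5719569953}{2149} \approx 2.6615 \cdot 10^{6}$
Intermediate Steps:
$W = 307$ ($W = 323 - 16 = 307$)
$c{\left(F \right)} = \frac{6}{7 F}$ ($c{\left(F \right)} = - \frac{\left(317 - 329\right) \frac{1}{F + F}}{7} = - \frac{\left(-12\right) \frac{1}{2 F}}{7} = - \frac{\left(-6\right) \frac{1}{F}}{7} = \frac{6}{7 F}$)
$X = -202566$
$\left(2864069 + c{\left(W \right)}\right) + X = \left(2864069 + \frac{6}{7 \cdot 307}\right) - 202566 = \left(2864069 + \frac{6}{7} \cdot \frac{1}{307}\right) - 202566 = \left(2864069 + \frac{6}{2149}\right) - 202566 = \frac{6154884287}{2149} - 202566 = \frac{5719569953}{2149}$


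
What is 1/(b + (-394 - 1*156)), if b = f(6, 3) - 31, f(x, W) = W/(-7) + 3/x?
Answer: -14/8133 ≈ -0.0017214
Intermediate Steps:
f(x, W) = 3/x - W/7 (f(x, W) = W*(-⅐) + 3/x = -W/7 + 3/x = 3/x - W/7)
b = -433/14 (b = (3/6 - ⅐*3) - 31 = (3*(⅙) - 3/7) - 31 = (½ - 3/7) - 31 = 1/14 - 31 = -433/14 ≈ -30.929)
1/(b + (-394 - 1*156)) = 1/(-433/14 + (-394 - 1*156)) = 1/(-433/14 + (-394 - 156)) = 1/(-433/14 - 550) = 1/(-8133/14) = -14/8133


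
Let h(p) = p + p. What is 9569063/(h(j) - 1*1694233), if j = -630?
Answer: -9569063/1695493 ≈ -5.6438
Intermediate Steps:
h(p) = 2*p
9569063/(h(j) - 1*1694233) = 9569063/(2*(-630) - 1*1694233) = 9569063/(-1260 - 1694233) = 9569063/(-1695493) = 9569063*(-1/1695493) = -9569063/1695493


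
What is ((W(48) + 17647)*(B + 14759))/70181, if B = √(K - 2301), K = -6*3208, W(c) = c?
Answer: 261160505/70181 + 17695*I*√21549/70181 ≈ 3721.2 + 37.012*I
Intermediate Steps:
K = -19248
B = I*√21549 (B = √(-19248 - 2301) = √(-21549) = I*√21549 ≈ 146.8*I)
((W(48) + 17647)*(B + 14759))/70181 = ((48 + 17647)*(I*√21549 + 14759))/70181 = (17695*(14759 + I*√21549))*(1/70181) = (261160505 + 17695*I*√21549)*(1/70181) = 261160505/70181 + 17695*I*√21549/70181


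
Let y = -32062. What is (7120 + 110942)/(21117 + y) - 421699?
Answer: -4615613617/10945 ≈ -4.2171e+5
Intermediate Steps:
(7120 + 110942)/(21117 + y) - 421699 = (7120 + 110942)/(21117 - 32062) - 421699 = 118062/(-10945) - 421699 = 118062*(-1/10945) - 421699 = -118062/10945 - 421699 = -4615613617/10945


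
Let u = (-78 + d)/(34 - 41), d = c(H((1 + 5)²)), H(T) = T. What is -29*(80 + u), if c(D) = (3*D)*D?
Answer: 94250/7 ≈ 13464.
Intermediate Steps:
c(D) = 3*D²
d = 3888 (d = 3*((1 + 5)²)² = 3*(6²)² = 3*36² = 3*1296 = 3888)
u = -3810/7 (u = (-78 + 3888)/(34 - 41) = 3810/(-7) = 3810*(-⅐) = -3810/7 ≈ -544.29)
-29*(80 + u) = -29*(80 - 3810/7) = -29*(-3250/7) = 94250/7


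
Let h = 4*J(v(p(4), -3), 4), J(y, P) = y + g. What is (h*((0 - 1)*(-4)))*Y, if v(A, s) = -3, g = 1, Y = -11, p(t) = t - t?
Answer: 352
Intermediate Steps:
p(t) = 0
J(y, P) = 1 + y (J(y, P) = y + 1 = 1 + y)
h = -8 (h = 4*(1 - 3) = 4*(-2) = -8)
(h*((0 - 1)*(-4)))*Y = -8*(0 - 1)*(-4)*(-11) = -(-8)*(-4)*(-11) = -8*4*(-11) = -32*(-11) = 352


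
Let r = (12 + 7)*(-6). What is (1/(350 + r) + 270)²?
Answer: 4060365841/55696 ≈ 72902.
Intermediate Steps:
r = -114 (r = 19*(-6) = -114)
(1/(350 + r) + 270)² = (1/(350 - 114) + 270)² = (1/236 + 270)² = (63721/236)² = 4060365841/55696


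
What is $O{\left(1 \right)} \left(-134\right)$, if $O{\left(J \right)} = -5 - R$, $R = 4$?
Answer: $1206$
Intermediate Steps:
$O{\left(J \right)} = -9$ ($O{\left(J \right)} = -5 - 4 = -9$)
$O{\left(1 \right)} \left(-134\right) = \left(-9\right) \left(-134\right) = 1206$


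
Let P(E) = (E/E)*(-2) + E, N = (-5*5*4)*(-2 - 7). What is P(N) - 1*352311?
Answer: -351413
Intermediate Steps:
N = 900 (N = -25*4*(-9) = -100*(-9) = 900)
P(E) = -2 + E (P(E) = 1*(-2) + E = -2 + E)
P(N) - 1*352311 = (-2 + 900) - 1*352311 = 898 - 352311 = -351413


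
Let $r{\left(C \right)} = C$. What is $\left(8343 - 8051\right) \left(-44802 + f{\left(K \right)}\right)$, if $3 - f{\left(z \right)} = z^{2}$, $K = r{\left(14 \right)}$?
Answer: $-13138540$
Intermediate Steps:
$K = 14$
$f{\left(z \right)} = 3 - z^{2}$
$\left(8343 - 8051\right) \left(-44802 + f{\left(K \right)}\right) = \left(8343 - 8051\right) \left(-44802 + \left(3 - 14^{2}\right)\right) = 292 \left(-44802 + \left(3 - 196\right)\right) = 292 \left(-44802 - 193\right) = 292 \left(-44995\right) = -13138540$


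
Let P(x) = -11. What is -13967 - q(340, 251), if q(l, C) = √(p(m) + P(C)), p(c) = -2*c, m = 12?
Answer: -13967 - I*√35 ≈ -13967.0 - 5.9161*I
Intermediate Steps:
q(l, C) = I*√35 (q(l, C) = √(-2*12 - 11) = √(-24 - 11) = √(-35) = I*√35)
-13967 - q(340, 251) = -13967 - I*√35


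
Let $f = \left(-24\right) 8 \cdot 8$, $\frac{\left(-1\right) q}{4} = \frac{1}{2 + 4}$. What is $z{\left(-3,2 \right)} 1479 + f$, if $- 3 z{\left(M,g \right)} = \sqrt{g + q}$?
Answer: $-1536 - \frac{986 \sqrt{3}}{3} \approx -2105.3$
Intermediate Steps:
$q = - \frac{2}{3}$ ($q = - \frac{4}{2 + 4} = - \frac{4}{6} = \left(-4\right) \frac{1}{6} = - \frac{2}{3} \approx -0.66667$)
$f = -1536$ ($f = \left(-192\right) 8 = -1536$)
$z{\left(M,g \right)} = - \frac{\sqrt{- \frac{2}{3} + g}}{3}$ ($z{\left(M,g \right)} = - \frac{\sqrt{g - \frac{2}{3}}}{3} = - \frac{\sqrt{- \frac{2}{3} + g}}{3}$)
$z{\left(-3,2 \right)} 1479 + f = - \frac{\sqrt{-6 + 9 \cdot 2}}{9} \cdot 1479 - 1536 = - \frac{\sqrt{-6 + 18}}{9} \cdot 1479 - 1536 = - \frac{\sqrt{12}}{9} \cdot 1479 - 1536 = - \frac{2 \sqrt{3}}{9} \cdot 1479 - 1536 = - \frac{986 \sqrt{3}}{3} - 1536 = -1536 - \frac{986 \sqrt{3}}{3}$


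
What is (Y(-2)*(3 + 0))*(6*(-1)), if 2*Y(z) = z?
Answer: 18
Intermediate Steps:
Y(z) = z/2
(Y(-2)*(3 + 0))*(6*(-1)) = (((½)*(-2))*(3 + 0))*(6*(-1)) = -1*3*(-6) = -3*(-6) = 18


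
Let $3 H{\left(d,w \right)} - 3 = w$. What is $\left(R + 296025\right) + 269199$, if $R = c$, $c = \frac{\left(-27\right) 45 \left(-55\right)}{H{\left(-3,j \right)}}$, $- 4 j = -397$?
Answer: $\frac{231978516}{409} \approx 5.6719 \cdot 10^{5}$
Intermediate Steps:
$j = \frac{397}{4}$ ($j = \left(- \frac{1}{4}\right) \left(-397\right) = \frac{397}{4} \approx 99.25$)
$H{\left(d,w \right)} = 1 + \frac{w}{3}$
$c = \frac{801900}{409}$ ($c = \frac{\left(-27\right) 45 \left(-55\right)}{1 + \frac{1}{3} \cdot \frac{397}{4}} = \frac{\left(-1215\right) \left(-55\right)}{1 + \frac{397}{12}} = \frac{66825}{\frac{409}{12}} = 66825 \cdot \frac{12}{409} = \frac{801900}{409} \approx 1960.6$)
$R = \frac{801900}{409} \approx 1960.6$
$\left(R + 296025\right) + 269199 = \left(\frac{801900}{409} + 296025\right) + 269199 = \frac{121876125}{409} + 269199 = \frac{231978516}{409}$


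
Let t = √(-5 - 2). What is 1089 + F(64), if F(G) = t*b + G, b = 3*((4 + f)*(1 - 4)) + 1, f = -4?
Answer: 1153 + I*√7 ≈ 1153.0 + 2.6458*I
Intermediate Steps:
b = 1 (b = 3*((4 - 4)*(1 - 4)) + 1 = 3*(0*(-3)) + 1 = 3*0 + 1 = 0 + 1 = 1)
t = I*√7 (t = √(-7) = I*√7 ≈ 2.6458*I)
F(G) = G + I*√7 (F(G) = (I*√7)*1 + G = I*√7 + G = G + I*√7)
1089 + F(64) = 1089 + (64 + I*√7) = 1153 + I*√7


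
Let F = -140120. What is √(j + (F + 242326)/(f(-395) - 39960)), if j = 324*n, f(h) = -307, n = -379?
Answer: I*√199109392093046/40267 ≈ 350.43*I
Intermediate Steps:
j = -122796 (j = 324*(-379) = -122796)
√(j + (F + 242326)/(f(-395) - 39960)) = √(-122796 + (-140120 + 242326)/(-307 - 39960)) = √(-122796 + 102206/(-40267)) = √(-122796 + 102206*(-1/40267)) = √(-122796 - 102206/40267) = √(-4944728738/40267) = I*√199109392093046/40267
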